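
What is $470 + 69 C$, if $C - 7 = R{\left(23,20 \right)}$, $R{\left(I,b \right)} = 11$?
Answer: $1712$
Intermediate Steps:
$C = 18$ ($C = 7 + 11 = 18$)
$470 + 69 C = 470 + 69 \cdot 18 = 470 + 1242 = 1712$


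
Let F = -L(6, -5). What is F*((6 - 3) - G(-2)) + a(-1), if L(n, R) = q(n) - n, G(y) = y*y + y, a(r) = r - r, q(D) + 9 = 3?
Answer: 12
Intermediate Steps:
q(D) = -6 (q(D) = -9 + 3 = -6)
a(r) = 0
G(y) = y + y² (G(y) = y² + y = y + y²)
L(n, R) = -6 - n
F = 12 (F = -(-6 - 1*6) = -(-6 - 6) = -1*(-12) = 12)
F*((6 - 3) - G(-2)) + a(-1) = 12*((6 - 3) - (-2)*(1 - 2)) + 0 = 12*(3 - (-2)*(-1)) + 0 = 12*(3 - 1*2) + 0 = 12*(3 - 2) + 0 = 12*1 + 0 = 12 + 0 = 12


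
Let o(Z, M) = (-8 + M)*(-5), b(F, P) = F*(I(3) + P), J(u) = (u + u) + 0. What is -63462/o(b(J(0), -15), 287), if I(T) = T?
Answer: 21154/465 ≈ 45.492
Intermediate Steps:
J(u) = 2*u (J(u) = 2*u + 0 = 2*u)
b(F, P) = F*(3 + P)
o(Z, M) = 40 - 5*M
-63462/o(b(J(0), -15), 287) = -63462/(40 - 5*287) = -63462/(40 - 1435) = -63462/(-1395) = -63462*(-1/1395) = 21154/465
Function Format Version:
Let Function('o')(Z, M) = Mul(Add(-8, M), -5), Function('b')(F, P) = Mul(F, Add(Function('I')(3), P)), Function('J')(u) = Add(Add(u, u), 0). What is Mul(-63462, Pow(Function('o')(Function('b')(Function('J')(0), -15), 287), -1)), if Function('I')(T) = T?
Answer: Rational(21154, 465) ≈ 45.492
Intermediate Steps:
Function('J')(u) = Mul(2, u) (Function('J')(u) = Add(Mul(2, u), 0) = Mul(2, u))
Function('b')(F, P) = Mul(F, Add(3, P))
Function('o')(Z, M) = Add(40, Mul(-5, M))
Mul(-63462, Pow(Function('o')(Function('b')(Function('J')(0), -15), 287), -1)) = Mul(-63462, Pow(Add(40, Mul(-5, 287)), -1)) = Mul(-63462, Pow(Add(40, -1435), -1)) = Mul(-63462, Pow(-1395, -1)) = Mul(-63462, Rational(-1, 1395)) = Rational(21154, 465)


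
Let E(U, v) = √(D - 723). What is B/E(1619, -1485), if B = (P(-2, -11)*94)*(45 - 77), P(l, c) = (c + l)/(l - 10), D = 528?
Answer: 752*I*√195/45 ≈ 233.36*I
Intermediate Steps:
P(l, c) = (c + l)/(-10 + l)
E(U, v) = I*√195 (E(U, v) = √(528 - 723) = √(-195) = I*√195)
B = -9776/3 (B = (((-11 - 2)/(-10 - 2))*94)*(45 - 77) = ((-13/(-12))*94)*(-32) = (-1/12*(-13)*94)*(-32) = ((13/12)*94)*(-32) = (611/6)*(-32) = -9776/3 ≈ -3258.7)
B/E(1619, -1485) = -9776*(-I*√195/195)/3 = -(-752)*I*√195/45 = 752*I*√195/45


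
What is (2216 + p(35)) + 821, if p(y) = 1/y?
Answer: 106296/35 ≈ 3037.0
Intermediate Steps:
(2216 + p(35)) + 821 = (2216 + 1/35) + 821 = 77561/35 + 821 = 106296/35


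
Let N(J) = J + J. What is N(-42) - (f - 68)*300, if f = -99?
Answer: 50016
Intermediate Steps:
N(J) = 2*J
N(-42) - (f - 68)*300 = 2*(-42) - (-99 - 68)*300 = -84 - (-167)*300 = -84 - 1*(-50100) = -84 + 50100 = 50016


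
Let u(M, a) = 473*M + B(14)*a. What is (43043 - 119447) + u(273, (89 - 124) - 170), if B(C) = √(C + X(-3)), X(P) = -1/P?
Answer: 52725 - 205*√129/3 ≈ 51949.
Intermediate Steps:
B(C) = √(⅓ + C) (B(C) = √(C - 1/(-3)) = √(C - 1*(-⅓)) = √(C + ⅓) = √(⅓ + C))
u(M, a) = 473*M + a*√129/3 (u(M, a) = 473*M + (√(3 + 9*14)/3)*a = 473*M + (√(3 + 126)/3)*a = 473*M + (√129/3)*a = 473*M + a*√129/3)
(43043 - 119447) + u(273, (89 - 124) - 170) = (43043 - 119447) + (473*273 + ((89 - 124) - 170)*√129/3) = -76404 + (129129 + (-35 - 170)*√129/3) = -76404 + (129129 + (⅓)*(-205)*√129) = -76404 + (129129 - 205*√129/3) = 52725 - 205*√129/3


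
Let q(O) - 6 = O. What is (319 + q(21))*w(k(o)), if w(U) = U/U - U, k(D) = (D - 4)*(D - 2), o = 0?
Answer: -2422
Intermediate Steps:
q(O) = 6 + O
k(D) = (-4 + D)*(-2 + D)
w(U) = 1 - U
(319 + q(21))*w(k(o)) = (319 + (6 + 21))*(1 - (8 + 0² - 6*0)) = (319 + 27)*(1 - (8 + 0 + 0)) = 346*(1 - 1*8) = 346*(1 - 8) = 346*(-7) = -2422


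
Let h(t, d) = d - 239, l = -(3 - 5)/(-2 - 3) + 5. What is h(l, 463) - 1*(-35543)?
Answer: 35767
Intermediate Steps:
l = 23/5 (l = -(-2)/(-5) + 5 = -(-2)*(-1)/5 + 5 = -1*⅖ + 5 = -⅖ + 5 = 23/5 ≈ 4.6000)
h(t, d) = -239 + d
h(l, 463) - 1*(-35543) = (-239 + 463) - 1*(-35543) = 224 + 35543 = 35767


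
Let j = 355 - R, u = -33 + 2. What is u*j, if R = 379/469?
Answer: -5149596/469 ≈ -10980.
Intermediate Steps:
R = 379/469 (R = 379*(1/469) = 379/469 ≈ 0.80810)
u = -31
j = 166116/469 (j = 355 - 1*379/469 = 355 - 379/469 = 166116/469 ≈ 354.19)
u*j = -31*166116/469 = -5149596/469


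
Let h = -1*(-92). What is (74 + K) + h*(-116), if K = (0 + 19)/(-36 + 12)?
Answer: -254371/24 ≈ -10599.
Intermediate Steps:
h = 92
K = -19/24 (K = 19/(-24) = 19*(-1/24) = -19/24 ≈ -0.79167)
(74 + K) + h*(-116) = (74 - 19/24) + 92*(-116) = 1757/24 - 10672 = -254371/24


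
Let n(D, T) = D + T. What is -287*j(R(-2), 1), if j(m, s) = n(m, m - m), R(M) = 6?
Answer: -1722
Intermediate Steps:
j(m, s) = m (j(m, s) = m + (m - m) = m + 0 = m)
-287*j(R(-2), 1) = -287*6 = -1722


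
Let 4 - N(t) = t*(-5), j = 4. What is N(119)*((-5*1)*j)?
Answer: -11980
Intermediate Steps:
N(t) = 4 + 5*t (N(t) = 4 - t*(-5) = 4 - (-5)*t = 4 + 5*t)
N(119)*((-5*1)*j) = (4 + 5*119)*(-5*1*4) = (4 + 595)*(-5*4) = 599*(-20) = -11980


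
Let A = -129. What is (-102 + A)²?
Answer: 53361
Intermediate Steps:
(-102 + A)² = (-102 - 129)² = (-231)² = 53361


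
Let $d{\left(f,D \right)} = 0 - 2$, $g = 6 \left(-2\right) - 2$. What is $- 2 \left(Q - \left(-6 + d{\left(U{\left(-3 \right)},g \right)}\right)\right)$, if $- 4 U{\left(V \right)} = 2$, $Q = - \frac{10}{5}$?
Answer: $-12$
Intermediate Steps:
$Q = -2$ ($Q = \left(-10\right) \frac{1}{5} = -2$)
$U{\left(V \right)} = - \frac{1}{2}$ ($U{\left(V \right)} = \left(- \frac{1}{4}\right) 2 = - \frac{1}{2}$)
$g = -14$ ($g = -12 - 2 = -14$)
$d{\left(f,D \right)} = -2$
$- 2 \left(Q - \left(-6 + d{\left(U{\left(-3 \right)},g \right)}\right)\right) = - 2 \left(-2 + \left(6 - -2\right)\right) = - 2 \left(-2 + \left(6 + 2\right)\right) = - 2 \left(-2 + 8\right) = \left(-2\right) 6 = -12$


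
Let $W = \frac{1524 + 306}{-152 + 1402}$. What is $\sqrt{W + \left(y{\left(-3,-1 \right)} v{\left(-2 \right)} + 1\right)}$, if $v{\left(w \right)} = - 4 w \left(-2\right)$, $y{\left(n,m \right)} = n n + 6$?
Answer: $\frac{2 i \sqrt{37115}}{25} \approx 15.412 i$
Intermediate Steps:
$W = \frac{183}{125}$ ($W = \frac{1830}{1250} = 1830 \cdot \frac{1}{1250} = \frac{183}{125} \approx 1.464$)
$y{\left(n,m \right)} = 6 + n^{2}$ ($y{\left(n,m \right)} = n^{2} + 6 = 6 + n^{2}$)
$v{\left(w \right)} = 8 w$
$\sqrt{W + \left(y{\left(-3,-1 \right)} v{\left(-2 \right)} + 1\right)} = \sqrt{\frac{183}{125} + \left(\left(6 + \left(-3\right)^{2}\right) 8 \left(-2\right) + 1\right)} = \sqrt{\frac{183}{125} + \left(\left(6 + 9\right) \left(-16\right) + 1\right)} = \sqrt{\frac{183}{125} + \left(15 \left(-16\right) + 1\right)} = \sqrt{\frac{183}{125} + \left(-240 + 1\right)} = \sqrt{\frac{183}{125} - 239} = \sqrt{- \frac{29692}{125}} = \frac{2 i \sqrt{37115}}{25}$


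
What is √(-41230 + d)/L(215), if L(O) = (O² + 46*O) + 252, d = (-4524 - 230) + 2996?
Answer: 2*I*√10747/56367 ≈ 0.0036783*I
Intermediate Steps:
d = -1758 (d = -4754 + 2996 = -1758)
L(O) = 252 + O² + 46*O
√(-41230 + d)/L(215) = √(-41230 - 1758)/(252 + 215² + 46*215) = √(-42988)/(252 + 46225 + 9890) = (2*I*√10747)/56367 = (2*I*√10747)*(1/56367) = 2*I*√10747/56367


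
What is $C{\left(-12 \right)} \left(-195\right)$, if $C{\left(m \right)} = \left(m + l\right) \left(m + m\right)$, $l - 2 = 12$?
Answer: $9360$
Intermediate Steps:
$l = 14$ ($l = 2 + 12 = 14$)
$C{\left(m \right)} = 2 m \left(14 + m\right)$ ($C{\left(m \right)} = \left(m + 14\right) \left(m + m\right) = \left(14 + m\right) 2 m = 2 m \left(14 + m\right)$)
$C{\left(-12 \right)} \left(-195\right) = 2 \left(-12\right) \left(14 - 12\right) \left(-195\right) = 2 \left(-12\right) 2 \left(-195\right) = \left(-48\right) \left(-195\right) = 9360$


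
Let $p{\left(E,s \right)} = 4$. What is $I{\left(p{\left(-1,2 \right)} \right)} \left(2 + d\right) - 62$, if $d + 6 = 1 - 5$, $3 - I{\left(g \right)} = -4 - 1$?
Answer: $-126$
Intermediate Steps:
$I{\left(g \right)} = 8$ ($I{\left(g \right)} = 3 - \left(-4 - 1\right) = 3 - -5 = 3 + 5 = 8$)
$d = -10$ ($d = -6 + \left(1 - 5\right) = -6 - 4 = -10$)
$I{\left(p{\left(-1,2 \right)} \right)} \left(2 + d\right) - 62 = 8 \left(2 - 10\right) - 62 = 8 \left(-8\right) - 62 = -64 - 62 = -126$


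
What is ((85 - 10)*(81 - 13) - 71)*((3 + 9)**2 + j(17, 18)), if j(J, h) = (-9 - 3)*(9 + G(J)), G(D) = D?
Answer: -844872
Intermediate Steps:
j(J, h) = -108 - 12*J (j(J, h) = (-9 - 3)*(9 + J) = -12*(9 + J) = -108 - 12*J)
((85 - 10)*(81 - 13) - 71)*((3 + 9)**2 + j(17, 18)) = ((85 - 10)*(81 - 13) - 71)*((3 + 9)**2 + (-108 - 12*17)) = (75*68 - 71)*(12**2 + (-108 - 204)) = (5100 - 71)*(144 - 312) = 5029*(-168) = -844872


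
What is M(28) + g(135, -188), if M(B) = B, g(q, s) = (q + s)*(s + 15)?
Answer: 9197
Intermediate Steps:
g(q, s) = (15 + s)*(q + s) (g(q, s) = (q + s)*(15 + s) = (15 + s)*(q + s))
M(28) + g(135, -188) = 28 + ((-188)**2 + 15*135 + 15*(-188) + 135*(-188)) = 28 + (35344 + 2025 - 2820 - 25380) = 28 + 9169 = 9197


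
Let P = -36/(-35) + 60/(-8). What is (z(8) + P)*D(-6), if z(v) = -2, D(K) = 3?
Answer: -1779/70 ≈ -25.414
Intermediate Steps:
P = -453/70 (P = -36*(-1/35) + 60*(-⅛) = 36/35 - 15/2 = -453/70 ≈ -6.4714)
(z(8) + P)*D(-6) = (-2 - 453/70)*3 = -593/70*3 = -1779/70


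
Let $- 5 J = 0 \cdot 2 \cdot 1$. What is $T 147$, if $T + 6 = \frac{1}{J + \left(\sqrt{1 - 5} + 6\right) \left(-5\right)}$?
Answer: $- \frac{88641}{100} + \frac{147 i}{100} \approx -886.41 + 1.47 i$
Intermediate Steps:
$J = 0$ ($J = - \frac{0 \cdot 2 \cdot 1}{5} = - \frac{0 \cdot 1}{5} = \left(- \frac{1}{5}\right) 0 = 0$)
$T = -6 + \frac{-30 + 10 i}{1000}$ ($T = -6 + \frac{1}{0 + \left(\sqrt{1 - 5} + 6\right) \left(-5\right)} = -6 + \frac{1}{0 + \left(\sqrt{-4} + 6\right) \left(-5\right)} = -6 + \frac{1}{0 + \left(2 i + 6\right) \left(-5\right)} = -6 + \frac{1}{0 + \left(6 + 2 i\right) \left(-5\right)} = -6 + \frac{1}{0 - \left(30 + 10 i\right)} = -6 + \frac{1}{-30 - 10 i} = -6 + \frac{-30 + 10 i}{1000} \approx -6.03 + 0.01 i$)
$T 147 = \left(- \frac{603}{100} + \frac{i}{100}\right) 147 = - \frac{88641}{100} + \frac{147 i}{100}$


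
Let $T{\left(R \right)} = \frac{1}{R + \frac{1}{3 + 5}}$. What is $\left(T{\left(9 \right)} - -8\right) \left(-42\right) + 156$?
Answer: $- \frac{13476}{73} \approx -184.6$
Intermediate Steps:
$T{\left(R \right)} = \frac{1}{\frac{1}{8} + R}$ ($T{\left(R \right)} = \frac{1}{R + \frac{1}{8}} = \frac{1}{\frac{1}{8} + R}$)
$\left(T{\left(9 \right)} - -8\right) \left(-42\right) + 156 = \left(\frac{8}{1 + 8 \cdot 9} - -8\right) \left(-42\right) + 156 = \left(\frac{8}{1 + 72} + 8\right) \left(-42\right) + 156 = \left(\frac{8}{73} + 8\right) \left(-42\right) + 156 = \frac{592}{73} \left(-42\right) + 156 = - \frac{24864}{73} + 156 = - \frac{13476}{73}$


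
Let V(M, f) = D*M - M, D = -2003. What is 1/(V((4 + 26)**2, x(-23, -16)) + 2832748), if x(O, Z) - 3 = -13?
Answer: 1/1029148 ≈ 9.7168e-7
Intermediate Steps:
x(O, Z) = -10 (x(O, Z) = 3 - 13 = -10)
V(M, f) = -2004*M (V(M, f) = -2003*M - M = -2004*M)
1/(V((4 + 26)**2, x(-23, -16)) + 2832748) = 1/(-2004*(4 + 26)**2 + 2832748) = 1/(-2004*30**2 + 2832748) = 1/(-2004*900 + 2832748) = 1/(-1803600 + 2832748) = 1/1029148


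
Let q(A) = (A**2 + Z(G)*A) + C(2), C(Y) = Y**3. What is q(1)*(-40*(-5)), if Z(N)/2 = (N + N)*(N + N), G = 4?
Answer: 27400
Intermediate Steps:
Z(N) = 8*N**2 (Z(N) = 2*((N + N)*(N + N)) = 2*((2*N)*(2*N)) = 2*(4*N**2) = 8*N**2)
q(A) = 8 + A**2 + 128*A (q(A) = (A**2 + (8*4**2)*A) + 2**3 = (A**2 + (8*16)*A) + 8 = (A**2 + 128*A) + 8 = 8 + A**2 + 128*A)
q(1)*(-40*(-5)) = (8 + 1**2 + 128*1)*(-40*(-5)) = (8 + 1 + 128)*200 = 137*200 = 27400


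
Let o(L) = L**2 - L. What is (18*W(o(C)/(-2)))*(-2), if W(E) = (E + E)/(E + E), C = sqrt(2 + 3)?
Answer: -36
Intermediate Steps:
C = sqrt(5) ≈ 2.2361
W(E) = 1 (W(E) = (2*E)/((2*E)) = (2*E)*(1/(2*E)) = 1)
(18*W(o(C)/(-2)))*(-2) = (18*1)*(-2) = 18*(-2) = -36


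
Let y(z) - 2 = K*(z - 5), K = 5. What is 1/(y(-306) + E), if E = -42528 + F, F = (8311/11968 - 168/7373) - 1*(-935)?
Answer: -88240064/3807146534965 ≈ -2.3177e-5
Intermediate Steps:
y(z) = -23 + 5*z (y(z) = 2 + 5*(z - 5) = 2 + 5*(-5 + z) = 2 + (-25 + 5*z) = -23 + 5*z)
F = 82563726219/88240064 (F = (8311*(1/11968) - 168*1/7373) + 935 = (8311/11968 - 168/7373) + 935 = 59266379/88240064 + 935 = 82563726219/88240064 ≈ 935.67)
E = -3670109715573/88240064 (E = -42528 + 82563726219/88240064 = -3670109715573/88240064 ≈ -41592.)
1/(y(-306) + E) = 1/((-23 + 5*(-306)) - 3670109715573/88240064) = 1/((-23 - 1530) - 3670109715573/88240064) = 1/(-1553 - 3670109715573/88240064) = 1/(-3807146534965/88240064) = -88240064/3807146534965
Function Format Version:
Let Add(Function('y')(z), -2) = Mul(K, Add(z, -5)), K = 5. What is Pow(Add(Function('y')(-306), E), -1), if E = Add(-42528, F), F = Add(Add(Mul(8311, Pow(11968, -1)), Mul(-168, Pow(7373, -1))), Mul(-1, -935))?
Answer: Rational(-88240064, 3807146534965) ≈ -2.3177e-5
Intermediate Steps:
Function('y')(z) = Add(-23, Mul(5, z)) (Function('y')(z) = Add(2, Mul(5, Add(z, -5))) = Add(2, Mul(5, Add(-5, z))) = Add(2, Add(-25, Mul(5, z))) = Add(-23, Mul(5, z)))
F = Rational(82563726219, 88240064) (F = Add(Add(Mul(8311, Rational(1, 11968)), Mul(-168, Rational(1, 7373))), 935) = Add(Add(Rational(8311, 11968), Rational(-168, 7373)), 935) = Add(Rational(59266379, 88240064), 935) = Rational(82563726219, 88240064) ≈ 935.67)
E = Rational(-3670109715573, 88240064) (E = Add(-42528, Rational(82563726219, 88240064)) = Rational(-3670109715573, 88240064) ≈ -41592.)
Pow(Add(Function('y')(-306), E), -1) = Pow(Add(Add(-23, Mul(5, -306)), Rational(-3670109715573, 88240064)), -1) = Pow(Add(Add(-23, -1530), Rational(-3670109715573, 88240064)), -1) = Pow(Add(-1553, Rational(-3670109715573, 88240064)), -1) = Pow(Rational(-3807146534965, 88240064), -1) = Rational(-88240064, 3807146534965)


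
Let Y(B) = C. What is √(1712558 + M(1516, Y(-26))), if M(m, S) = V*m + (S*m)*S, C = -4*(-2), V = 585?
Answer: √2696442 ≈ 1642.1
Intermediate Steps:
C = 8
Y(B) = 8
M(m, S) = 585*m + m*S² (M(m, S) = 585*m + (S*m)*S = 585*m + m*S²)
√(1712558 + M(1516, Y(-26))) = √(1712558 + 1516*(585 + 8²)) = √(1712558 + 1516*(585 + 64)) = √(1712558 + 1516*649) = √(1712558 + 983884) = √2696442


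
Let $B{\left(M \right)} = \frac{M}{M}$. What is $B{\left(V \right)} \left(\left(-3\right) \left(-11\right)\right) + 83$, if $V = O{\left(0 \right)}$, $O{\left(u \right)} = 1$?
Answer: $116$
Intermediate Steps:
$V = 1$
$B{\left(M \right)} = 1$
$B{\left(V \right)} \left(\left(-3\right) \left(-11\right)\right) + 83 = 1 \left(\left(-3\right) \left(-11\right)\right) + 83 = 1 \cdot 33 + 83 = 33 + 83 = 116$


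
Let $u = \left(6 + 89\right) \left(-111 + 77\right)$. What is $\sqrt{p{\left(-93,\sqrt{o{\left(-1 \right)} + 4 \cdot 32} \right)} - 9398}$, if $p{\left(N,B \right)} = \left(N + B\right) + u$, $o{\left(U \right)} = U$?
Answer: $\sqrt{-12721 + \sqrt{127}} \approx 112.74 i$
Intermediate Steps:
$u = -3230$ ($u = 95 \left(-34\right) = -3230$)
$p{\left(N,B \right)} = -3230 + B + N$ ($p{\left(N,B \right)} = \left(N + B\right) - 3230 = \left(B + N\right) - 3230 = -3230 + B + N$)
$\sqrt{p{\left(-93,\sqrt{o{\left(-1 \right)} + 4 \cdot 32} \right)} - 9398} = \sqrt{\left(-3230 + \sqrt{-1 + 4 \cdot 32} - 93\right) - 9398} = \sqrt{\left(-3230 + \sqrt{-1 + 128} - 93\right) - 9398} = \sqrt{\left(-3230 + \sqrt{127} - 93\right) - 9398} = \sqrt{\left(-3323 + \sqrt{127}\right) - 9398} = \sqrt{-12721 + \sqrt{127}}$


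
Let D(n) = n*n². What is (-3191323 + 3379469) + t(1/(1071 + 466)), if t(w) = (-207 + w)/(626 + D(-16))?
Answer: 501728156549/2666695 ≈ 1.8815e+5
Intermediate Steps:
D(n) = n³
t(w) = 207/3470 - w/3470 (t(w) = (-207 + w)/(626 + (-16)³) = (-207 + w)/(626 - 4096) = (-207 + w)/(-3470) = (-207 + w)*(-1/3470) = 207/3470 - w/3470)
(-3191323 + 3379469) + t(1/(1071 + 466)) = (-3191323 + 3379469) + (207/3470 - 1/(3470*(1071 + 466))) = 188146 + (207/3470 - 1/3470/1537) = 188146 + (207/3470 - 1/3470*1/1537) = 188146 + (207/3470 - 1/5333390) = 188146 + 159079/2666695 = 501728156549/2666695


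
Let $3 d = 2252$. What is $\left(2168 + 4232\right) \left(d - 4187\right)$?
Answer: $- \frac{65977600}{3} \approx -2.1993 \cdot 10^{7}$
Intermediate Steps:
$d = \frac{2252}{3}$ ($d = \frac{1}{3} \cdot 2252 = \frac{2252}{3} \approx 750.67$)
$\left(2168 + 4232\right) \left(d - 4187\right) = \left(2168 + 4232\right) \left(\frac{2252}{3} - 4187\right) = 6400 \left(\frac{2252}{3} - 4187\right) = 6400 \left(- \frac{10309}{3}\right) = - \frac{65977600}{3}$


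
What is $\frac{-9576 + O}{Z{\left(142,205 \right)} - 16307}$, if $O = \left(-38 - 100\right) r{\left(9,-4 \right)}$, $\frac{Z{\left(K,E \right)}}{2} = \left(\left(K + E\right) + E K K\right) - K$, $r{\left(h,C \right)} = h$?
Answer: $- \frac{10818}{8251343} \approx -0.0013111$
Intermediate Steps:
$Z{\left(K,E \right)} = 2 E + 2 E K^{2}$ ($Z{\left(K,E \right)} = 2 \left(\left(\left(K + E\right) + E K K\right) - K\right) = 2 \left(\left(\left(E + K\right) + E K^{2}\right) - K\right) = 2 \left(\left(E + K + E K^{2}\right) - K\right) = 2 \left(E + E K^{2}\right) = 2 E + 2 E K^{2}$)
$O = -1242$ ($O = \left(-38 - 100\right) 9 = \left(-138\right) 9 = -1242$)
$\frac{-9576 + O}{Z{\left(142,205 \right)} - 16307} = \frac{-9576 - 1242}{2 \cdot 205 \left(1 + 142^{2}\right) - 16307} = - \frac{10818}{2 \cdot 205 \left(1 + 20164\right) - 16307} = - \frac{10818}{2 \cdot 205 \cdot 20165 - 16307} = - \frac{10818}{8267650 - 16307} = - \frac{10818}{8251343}$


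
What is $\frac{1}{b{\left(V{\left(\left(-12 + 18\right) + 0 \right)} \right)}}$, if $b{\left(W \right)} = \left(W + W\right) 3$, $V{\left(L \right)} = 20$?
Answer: $\frac{1}{120} \approx 0.0083333$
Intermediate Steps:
$b{\left(W \right)} = 6 W$ ($b{\left(W \right)} = 2 W 3 = 6 W$)
$\frac{1}{b{\left(V{\left(\left(-12 + 18\right) + 0 \right)} \right)}} = \frac{1}{6 \cdot 20} = \frac{1}{120}$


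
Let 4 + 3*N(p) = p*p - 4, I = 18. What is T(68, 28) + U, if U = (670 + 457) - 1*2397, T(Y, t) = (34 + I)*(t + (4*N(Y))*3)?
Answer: 960314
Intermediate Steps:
N(p) = -8/3 + p²/3 (N(p) = -4/3 + (p*p - 4)/3 = -4/3 + (p² - 4)/3 = -4/3 + (-4 + p²)/3 = -4/3 + (-4/3 + p²/3) = -8/3 + p²/3)
T(Y, t) = -1664 + 52*t + 208*Y² (T(Y, t) = (34 + 18)*(t + (4*(-8/3 + Y²/3))*3) = 52*(t + (-32/3 + 4*Y²/3)*3) = 52*(t + (-32 + 4*Y²)) = 52*(-32 + t + 4*Y²) = -1664 + 52*t + 208*Y²)
U = -1270 (U = 1127 - 2397 = -1270)
T(68, 28) + U = (-1664 + 52*28 + 208*68²) - 1270 = (-1664 + 1456 + 208*4624) - 1270 = (-1664 + 1456 + 961792) - 1270 = 961584 - 1270 = 960314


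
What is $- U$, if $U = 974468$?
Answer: $-974468$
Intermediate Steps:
$- U = \left(-1\right) 974468 = -974468$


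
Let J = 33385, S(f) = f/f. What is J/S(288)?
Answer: 33385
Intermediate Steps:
S(f) = 1
J/S(288) = 33385/1 = 33385*1 = 33385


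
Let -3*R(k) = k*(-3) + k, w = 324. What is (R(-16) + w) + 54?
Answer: 1102/3 ≈ 367.33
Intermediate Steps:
R(k) = 2*k/3 (R(k) = -(k*(-3) + k)/3 = -(-3*k + k)/3 = -(-2)*k/3 = 2*k/3)
(R(-16) + w) + 54 = ((⅔)*(-16) + 324) + 54 = (-32/3 + 324) + 54 = 940/3 + 54 = 1102/3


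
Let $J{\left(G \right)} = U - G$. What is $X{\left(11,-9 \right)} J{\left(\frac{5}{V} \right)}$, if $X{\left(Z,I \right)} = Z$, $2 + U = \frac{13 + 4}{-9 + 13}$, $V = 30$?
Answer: $\frac{275}{12} \approx 22.917$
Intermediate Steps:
$U = \frac{9}{4}$ ($U = -2 + \frac{13 + 4}{-9 + 13} = -2 + \frac{17}{4} = \frac{9}{4} \approx 2.25$)
$J{\left(G \right)} = \frac{9}{4} - G$
$X{\left(11,-9 \right)} J{\left(\frac{5}{V} \right)} = 11 \left(\frac{9}{4} - \frac{5}{30}\right) = 11 \left(\frac{9}{4} - 5 \cdot \frac{1}{30}\right) = 11 \left(\frac{9}{4} - \frac{1}{6}\right) = 11 \cdot \frac{25}{12} = \frac{275}{12}$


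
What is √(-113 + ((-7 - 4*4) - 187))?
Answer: I*√323 ≈ 17.972*I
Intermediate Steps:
√(-113 + ((-7 - 4*4) - 187)) = √(-113 + ((-7 - 16) - 187)) = √(-113 + (-23 - 187)) = √(-113 - 210) = √(-323) = I*√323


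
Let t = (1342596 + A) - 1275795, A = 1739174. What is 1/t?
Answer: 1/1805975 ≈ 5.5372e-7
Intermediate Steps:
t = 1805975 (t = (1342596 + 1739174) - 1275795 = 3081770 - 1275795 = 1805975)
1/t = 1/1805975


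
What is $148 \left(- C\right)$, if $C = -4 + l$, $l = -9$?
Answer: $1924$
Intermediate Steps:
$C = -13$ ($C = -4 - 9 = -13$)
$148 \left(- C\right) = 148 \left(\left(-1\right) \left(-13\right)\right) = 148 \cdot 13 = 1924$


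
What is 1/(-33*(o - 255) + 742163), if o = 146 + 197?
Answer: 1/739259 ≈ 1.3527e-6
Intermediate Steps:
o = 343
1/(-33*(o - 255) + 742163) = 1/(-33*(343 - 255) + 742163) = 1/(-33*88 + 742163) = 1/(-2904 + 742163) = 1/739259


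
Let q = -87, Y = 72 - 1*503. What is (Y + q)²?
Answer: 268324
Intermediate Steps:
Y = -431 (Y = 72 - 503 = -431)
(Y + q)² = (-431 - 87)² = (-518)² = 268324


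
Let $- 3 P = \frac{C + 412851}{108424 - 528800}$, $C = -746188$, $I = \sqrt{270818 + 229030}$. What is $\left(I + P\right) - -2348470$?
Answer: $\frac{2961720940823}{1261128} + 2 \sqrt{124962} \approx 2.3492 \cdot 10^{6}$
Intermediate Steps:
$I = 2 \sqrt{124962}$ ($I = \sqrt{499848} = 2 \sqrt{124962} \approx 707.0$)
$P = - \frac{333337}{1261128}$ ($P = - \frac{\left(-746188 + 412851\right) \frac{1}{108424 - 528800}}{3} = - \frac{\left(-333337\right) \frac{1}{-420376}}{3} = - \frac{\left(-333337\right) \left(- \frac{1}{420376}\right)}{3} = \left(- \frac{1}{3}\right) \frac{333337}{420376} = - \frac{333337}{1261128} \approx -0.26432$)
$\left(I + P\right) - -2348470 = \left(2 \sqrt{124962} - \frac{333337}{1261128}\right) - -2348470 = \left(- \frac{333337}{1261128} + 2 \sqrt{124962}\right) + 2348470 = \frac{2961720940823}{1261128} + 2 \sqrt{124962}$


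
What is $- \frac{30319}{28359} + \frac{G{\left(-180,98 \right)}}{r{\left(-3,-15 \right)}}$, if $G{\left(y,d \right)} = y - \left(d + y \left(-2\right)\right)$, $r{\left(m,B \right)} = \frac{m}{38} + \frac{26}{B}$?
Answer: $\frac{10281714413}{29294847} \approx 350.97$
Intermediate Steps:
$r{\left(m,B \right)} = \frac{26}{B} + \frac{m}{38}$ ($r{\left(m,B \right)} = m \frac{1}{38} + \frac{26}{B} = \frac{m}{38} + \frac{26}{B} = \frac{26}{B} + \frac{m}{38}$)
$G{\left(y,d \right)} = - d + 3 y$ ($G{\left(y,d \right)} = y - \left(d - 2 y\right) = - d + 3 y$)
$- \frac{30319}{28359} + \frac{G{\left(-180,98 \right)}}{r{\left(-3,-15 \right)}} = - \frac{30319}{28359} + \frac{\left(-1\right) 98 + 3 \left(-180\right)}{\frac{26}{-15} + \frac{1}{38} \left(-3\right)} = \left(-30319\right) \frac{1}{28359} + \frac{-98 - 540}{26 \left(- \frac{1}{15}\right) - \frac{3}{38}} = - \frac{30319}{28359} - \frac{638}{- \frac{26}{15} - \frac{3}{38}} = - \frac{30319}{28359} - \frac{638}{- \frac{1033}{570}} = - \frac{30319}{28359} - - \frac{363660}{1033} = - \frac{30319}{28359} + \frac{363660}{1033} = \frac{10281714413}{29294847}$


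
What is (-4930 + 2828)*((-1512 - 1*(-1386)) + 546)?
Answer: -882840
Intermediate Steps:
(-4930 + 2828)*((-1512 - 1*(-1386)) + 546) = -2102*((-1512 + 1386) + 546) = -2102*(-126 + 546) = -2102*420 = -882840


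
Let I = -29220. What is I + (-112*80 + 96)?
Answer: -38084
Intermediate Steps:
I + (-112*80 + 96) = -29220 + (-112*80 + 96) = -29220 + (-8960 + 96) = -29220 - 8864 = -38084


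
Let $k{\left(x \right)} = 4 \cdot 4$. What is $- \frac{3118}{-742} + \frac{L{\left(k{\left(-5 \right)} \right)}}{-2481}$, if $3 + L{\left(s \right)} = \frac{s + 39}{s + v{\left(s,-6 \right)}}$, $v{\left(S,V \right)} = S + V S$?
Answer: $\frac{247635893}{58908864} \approx 4.2037$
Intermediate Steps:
$k{\left(x \right)} = 16$
$v{\left(S,V \right)} = S + S V$
$L{\left(s \right)} = -3 - \frac{39 + s}{4 s}$ ($L{\left(s \right)} = -3 + \frac{s + 39}{s + s \left(1 - 6\right)} = -3 + \frac{39 + s}{s + s \left(-5\right)} = -3 + \frac{39 + s}{s - 5 s} = -3 + \frac{39 + s}{\left(-4\right) s} = -3 + \left(39 + s\right) \left(- \frac{1}{4 s}\right) = -3 - \frac{39 + s}{4 s}$)
$- \frac{3118}{-742} + \frac{L{\left(k{\left(-5 \right)} \right)}}{-2481} = - \frac{3118}{-742} + \frac{\frac{13}{4} \cdot \frac{1}{16} \left(-3 - 16\right)}{-2481} = \left(-3118\right) \left(- \frac{1}{742}\right) + \frac{13}{4} \cdot \frac{1}{16} \left(-3 - 16\right) \left(- \frac{1}{2481}\right) = \frac{1559}{371} + \frac{13}{4} \cdot \frac{1}{16} \left(-19\right) \left(- \frac{1}{2481}\right) = \frac{1559}{371} - - \frac{247}{158784} = \frac{1559}{371} + \frac{247}{158784} = \frac{247635893}{58908864}$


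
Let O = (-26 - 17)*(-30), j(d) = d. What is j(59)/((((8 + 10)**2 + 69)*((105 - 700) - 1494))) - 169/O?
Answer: -46273741/353020110 ≈ -0.13108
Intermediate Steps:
O = 1290 (O = -43*(-30) = 1290)
j(59)/((((8 + 10)**2 + 69)*((105 - 700) - 1494))) - 169/O = 59/((((8 + 10)**2 + 69)*((105 - 700) - 1494))) - 169/1290 = 59/(((18**2 + 69)*(-595 - 1494))) - 169*1/1290 = 59/(((324 + 69)*(-2089))) - 169/1290 = 59/((393*(-2089))) - 169/1290 = 59/(-820977) - 169/1290 = 59*(-1/820977) - 169/1290 = -59/820977 - 169/1290 = -46273741/353020110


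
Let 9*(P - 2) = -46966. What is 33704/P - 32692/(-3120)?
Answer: 3343271/832260 ≈ 4.0171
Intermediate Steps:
P = -46948/9 (P = 2 + (1/9)*(-46966) = 2 - 46966/9 = -46948/9 ≈ -5216.4)
33704/P - 32692/(-3120) = 33704/(-46948/9) - 32692/(-3120) = 33704*(-9/46948) - 32692*(-1/3120) = -6894/1067 + 8173/780 = 3343271/832260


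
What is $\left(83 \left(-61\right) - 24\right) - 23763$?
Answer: $-28850$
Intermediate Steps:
$\left(83 \left(-61\right) - 24\right) - 23763 = \left(-5063 - 24\right) - 23763 = -5087 - 23763 = -28850$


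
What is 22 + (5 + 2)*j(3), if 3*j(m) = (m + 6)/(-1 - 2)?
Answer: 15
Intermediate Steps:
j(m) = -2/3 - m/9 (j(m) = ((m + 6)/(-1 - 2))/3 = ((6 + m)/(-3))/3 = ((6 + m)*(-1/3))/3 = (-2 - m/3)/3 = -2/3 - m/9)
22 + (5 + 2)*j(3) = 22 + (5 + 2)*(-2/3 - 1/9*3) = 22 + 7*(-2/3 - 1/3) = 22 + 7*(-1) = 22 - 7 = 15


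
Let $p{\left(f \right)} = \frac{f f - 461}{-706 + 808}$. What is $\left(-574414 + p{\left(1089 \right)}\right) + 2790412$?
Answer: $\frac{113608628}{51} \approx 2.2276 \cdot 10^{6}$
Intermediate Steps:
$p{\left(f \right)} = - \frac{461}{102} + \frac{f^{2}}{102}$ ($p{\left(f \right)} = \frac{f^{2} - 461}{102} = \left(-461 + f^{2}\right) \frac{1}{102} = - \frac{461}{102} + \frac{f^{2}}{102}$)
$\left(-574414 + p{\left(1089 \right)}\right) + 2790412 = \left(-574414 - \left(\frac{461}{102} - \frac{1089^{2}}{102}\right)\right) + 2790412 = \left(-574414 + \left(- \frac{461}{102} + \frac{1}{102} \cdot 1185921\right)\right) + 2790412 = \left(-574414 + \left(- \frac{461}{102} + \frac{395307}{34}\right)\right) + 2790412 = \left(-574414 + \frac{592730}{51}\right) + 2790412 = - \frac{28702384}{51} + 2790412 = \frac{113608628}{51}$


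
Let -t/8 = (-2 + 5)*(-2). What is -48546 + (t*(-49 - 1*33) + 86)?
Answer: -52396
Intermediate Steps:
t = 48 (t = -8*(-2 + 5)*(-2) = -24*(-2) = -8*(-6) = 48)
-48546 + (t*(-49 - 1*33) + 86) = -48546 + (48*(-49 - 1*33) + 86) = -48546 + (48*(-49 - 33) + 86) = -48546 + (48*(-82) + 86) = -48546 + (-3936 + 86) = -48546 - 3850 = -52396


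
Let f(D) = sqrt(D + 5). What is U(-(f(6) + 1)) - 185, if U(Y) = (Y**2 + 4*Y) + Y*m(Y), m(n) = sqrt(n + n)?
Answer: -185 - (1 + sqrt(11))*(3 - sqrt(11) + I*sqrt(2 + 2*sqrt(11))) ≈ -183.63 - 12.683*I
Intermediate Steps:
f(D) = sqrt(5 + D)
m(n) = sqrt(2)*sqrt(n) (m(n) = sqrt(2*n) = sqrt(2)*sqrt(n))
U(Y) = Y**2 + 4*Y + sqrt(2)*Y**(3/2) (U(Y) = (Y**2 + 4*Y) + Y*(sqrt(2)*sqrt(Y)) = (Y**2 + 4*Y) + sqrt(2)*Y**(3/2) = Y**2 + 4*Y + sqrt(2)*Y**(3/2))
U(-(f(6) + 1)) - 185 = (-(sqrt(5 + 6) + 1))*(4 - (sqrt(5 + 6) + 1) + sqrt(2)*sqrt(-(sqrt(5 + 6) + 1))) - 185 = (-(sqrt(11) + 1))*(4 - (sqrt(11) + 1) + sqrt(2)*sqrt(-(sqrt(11) + 1))) - 185 = (-(1 + sqrt(11)))*(4 - (1 + sqrt(11)) + sqrt(2)*sqrt(-(1 + sqrt(11)))) - 185 = (-1 - sqrt(11))*(4 + (-1 - sqrt(11)) + sqrt(2)*sqrt(-1 - sqrt(11))) - 185 = (-1 - sqrt(11))*(3 - sqrt(11) + sqrt(2)*sqrt(-1 - sqrt(11))) - 185 = -185 + (-1 - sqrt(11))*(3 - sqrt(11) + sqrt(2)*sqrt(-1 - sqrt(11)))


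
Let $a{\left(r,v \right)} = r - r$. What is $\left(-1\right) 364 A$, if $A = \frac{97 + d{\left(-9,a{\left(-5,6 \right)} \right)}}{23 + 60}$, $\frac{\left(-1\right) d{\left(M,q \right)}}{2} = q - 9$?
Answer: $- \frac{41860}{83} \approx -504.34$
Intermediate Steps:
$a{\left(r,v \right)} = 0$
$d{\left(M,q \right)} = 18 - 2 q$ ($d{\left(M,q \right)} = - 2 \left(q - 9\right) = - 2 \left(-9 + q\right) = 18 - 2 q$)
$A = \frac{115}{83}$ ($A = \frac{97 + \left(18 - 0\right)}{23 + 60} = \frac{97 + \left(18 + 0\right)}{83} = \left(97 + 18\right) \frac{1}{83} = 115 \cdot \frac{1}{83} = \frac{115}{83} \approx 1.3855$)
$\left(-1\right) 364 A = \left(-1\right) 364 \cdot \frac{115}{83} = \left(-364\right) \frac{115}{83} = - \frac{41860}{83}$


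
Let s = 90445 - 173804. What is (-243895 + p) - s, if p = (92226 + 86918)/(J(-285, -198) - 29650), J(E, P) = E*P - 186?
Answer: -2134557620/13297 ≈ -1.6053e+5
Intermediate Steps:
J(E, P) = -186 + E*P
p = 89572/13297 (p = (92226 + 86918)/((-186 - 285*(-198)) - 29650) = 179144/((-186 + 56430) - 29650) = 179144/(56244 - 29650) = 179144/26594 = 179144*(1/26594) = 89572/13297 ≈ 6.7363)
s = -83359
(-243895 + p) - s = (-243895 + 89572/13297) - 1*(-83359) = -3242982243/13297 + 83359 = -2134557620/13297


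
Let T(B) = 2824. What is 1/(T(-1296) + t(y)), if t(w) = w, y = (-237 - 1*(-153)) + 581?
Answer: 1/3321 ≈ 0.00030111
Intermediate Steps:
y = 497 (y = (-237 + 153) + 581 = -84 + 581 = 497)
1/(T(-1296) + t(y)) = 1/(2824 + 497) = 1/3321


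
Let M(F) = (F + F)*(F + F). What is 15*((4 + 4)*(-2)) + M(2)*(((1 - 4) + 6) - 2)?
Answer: -224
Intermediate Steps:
M(F) = 4*F² (M(F) = (2*F)*(2*F) = 4*F²)
15*((4 + 4)*(-2)) + M(2)*(((1 - 4) + 6) - 2) = 15*((4 + 4)*(-2)) + (4*2²)*(((1 - 4) + 6) - 2) = 15*(8*(-2)) + (4*4)*((-3 + 6) - 2) = 15*(-16) + 16*(3 - 2) = -240 + 16*1 = -240 + 16 = -224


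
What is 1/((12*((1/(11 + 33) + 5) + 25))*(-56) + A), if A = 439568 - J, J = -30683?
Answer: 11/4950833 ≈ 2.2218e-6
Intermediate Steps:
A = 470251 (A = 439568 - 1*(-30683) = 439568 + 30683 = 470251)
1/((12*((1/(11 + 33) + 5) + 25))*(-56) + A) = 1/((12*((1/(11 + 33) + 5) + 25))*(-56) + 470251) = 1/((12*((1/44 + 5) + 25))*(-56) + 470251) = 1/((12*(221/44 + 25))*(-56) + 470251) = 1/((12*(1321/44))*(-56) + 470251) = 1/((3963/11)*(-56) + 470251) = 1/(-221928/11 + 470251) = 1/(4950833/11) = 11/4950833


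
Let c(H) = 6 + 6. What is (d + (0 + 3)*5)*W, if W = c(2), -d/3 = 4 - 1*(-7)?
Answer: -216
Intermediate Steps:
d = -33 (d = -3*(4 - 1*(-7)) = -3*(4 + 7) = -3*11 = -33)
c(H) = 12
W = 12
(d + (0 + 3)*5)*W = (-33 + (0 + 3)*5)*12 = (-33 + 3*5)*12 = (-33 + 15)*12 = -18*12 = -216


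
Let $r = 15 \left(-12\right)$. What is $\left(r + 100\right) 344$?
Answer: $-27520$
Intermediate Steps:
$r = -180$
$\left(r + 100\right) 344 = \left(-180 + 100\right) 344 = \left(-80\right) 344 = -27520$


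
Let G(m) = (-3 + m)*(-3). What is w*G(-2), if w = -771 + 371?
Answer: -6000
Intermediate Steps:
G(m) = 9 - 3*m
w = -400
w*G(-2) = -400*(9 - 3*(-2)) = -400*(9 + 6) = -400*15 = -6000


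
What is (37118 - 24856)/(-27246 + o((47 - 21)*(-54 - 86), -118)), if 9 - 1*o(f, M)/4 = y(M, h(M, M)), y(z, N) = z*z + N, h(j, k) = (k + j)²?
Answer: -6131/152845 ≈ -0.040113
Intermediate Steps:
h(j, k) = (j + k)²
y(z, N) = N + z² (y(z, N) = z² + N = N + z²)
o(f, M) = 36 - 20*M² (o(f, M) = 36 - 4*((M + M)² + M²) = 36 - 4*((2*M)² + M²) = 36 - 4*(4*M² + M²) = 36 - 20*M²)
(37118 - 24856)/(-27246 + o((47 - 21)*(-54 - 86), -118)) = (37118 - 24856)/(-27246 + (36 - 20*(-118)²)) = 12262/(-27246 + (36 - 20*13924)) = 12262/(-27246 + (36 - 278480)) = 12262/(-27246 - 278444) = 12262/(-305690) = 12262*(-1/305690) = -6131/152845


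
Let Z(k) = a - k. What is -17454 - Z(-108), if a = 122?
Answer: -17684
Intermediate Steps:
Z(k) = 122 - k
-17454 - Z(-108) = -17454 - (122 - 1*(-108)) = -17454 - (122 + 108) = -17454 - 1*230 = -17454 - 230 = -17684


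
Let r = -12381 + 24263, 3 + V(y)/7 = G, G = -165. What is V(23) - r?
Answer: -13058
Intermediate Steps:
V(y) = -1176 (V(y) = -21 + 7*(-165) = -21 - 1155 = -1176)
r = 11882
V(23) - r = -1176 - 1*11882 = -1176 - 11882 = -13058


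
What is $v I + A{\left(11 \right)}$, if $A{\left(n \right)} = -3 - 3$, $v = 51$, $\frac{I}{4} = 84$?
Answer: $17130$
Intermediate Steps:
$I = 336$ ($I = 4 \cdot 84 = 336$)
$A{\left(n \right)} = -6$ ($A{\left(n \right)} = -3 - 3 = -6$)
$v I + A{\left(11 \right)} = 51 \cdot 336 - 6 = 17136 - 6 = 17130$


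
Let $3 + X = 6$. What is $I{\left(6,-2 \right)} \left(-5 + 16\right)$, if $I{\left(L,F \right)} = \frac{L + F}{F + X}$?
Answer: $44$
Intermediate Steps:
$X = 3$ ($X = -3 + 6 = 3$)
$I{\left(L,F \right)} = \frac{F + L}{3 + F}$ ($I{\left(L,F \right)} = \frac{L + F}{F + 3} = \frac{F + L}{3 + F}$)
$I{\left(6,-2 \right)} \left(-5 + 16\right) = \frac{-2 + 6}{3 - 2} \left(-5 + 16\right) = 1^{-1} \cdot 4 \cdot 11 = 1 \cdot 4 \cdot 11 = 4 \cdot 11 = 44$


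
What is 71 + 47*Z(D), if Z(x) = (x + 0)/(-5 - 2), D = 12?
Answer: -67/7 ≈ -9.5714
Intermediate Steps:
Z(x) = -x/7 (Z(x) = x/(-7) = x*(-⅐) = -x/7)
71 + 47*Z(D) = 71 + 47*(-⅐*12) = 71 + 47*(-12/7) = 71 - 564/7 = -67/7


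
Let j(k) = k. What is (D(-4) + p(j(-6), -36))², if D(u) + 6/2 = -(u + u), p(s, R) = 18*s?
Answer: 10609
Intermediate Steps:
D(u) = -3 - 2*u (D(u) = -3 - (u + u) = -3 - 2*u)
(D(-4) + p(j(-6), -36))² = ((-3 - 2*(-4)) + 18*(-6))² = ((-3 + 8) - 108)² = (5 - 108)² = (-103)² = 10609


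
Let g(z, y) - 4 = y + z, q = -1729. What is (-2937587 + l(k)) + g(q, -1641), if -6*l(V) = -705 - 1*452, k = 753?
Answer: -17644561/6 ≈ -2.9408e+6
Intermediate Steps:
l(V) = 1157/6 (l(V) = -(-705 - 1*452)/6 = -(-705 - 452)/6 = -⅙*(-1157) = 1157/6)
g(z, y) = 4 + y + z (g(z, y) = 4 + (y + z) = 4 + y + z)
(-2937587 + l(k)) + g(q, -1641) = (-2937587 + 1157/6) + (4 - 1641 - 1729) = -17624365/6 - 3366 = -17644561/6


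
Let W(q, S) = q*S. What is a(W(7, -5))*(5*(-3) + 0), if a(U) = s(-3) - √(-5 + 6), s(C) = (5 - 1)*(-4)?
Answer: 255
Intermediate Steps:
s(C) = -16 (s(C) = 4*(-4) = -16)
W(q, S) = S*q
a(U) = -17 (a(U) = -16 - √(-5 + 6) = -16 - √1 = -16 - 1*1 = -16 - 1 = -17)
a(W(7, -5))*(5*(-3) + 0) = -17*(5*(-3) + 0) = -17*(-15 + 0) = -17*(-15) = 255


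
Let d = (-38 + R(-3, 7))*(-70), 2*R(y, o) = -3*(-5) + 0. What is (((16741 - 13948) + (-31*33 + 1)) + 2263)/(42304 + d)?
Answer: 4034/44439 ≈ 0.090776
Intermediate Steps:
R(y, o) = 15/2 (R(y, o) = (-3*(-5) + 0)/2 = (15 + 0)/2 = (1/2)*15 = 15/2)
d = 2135 (d = (-38 + 15/2)*(-70) = -61/2*(-70) = 2135)
(((16741 - 13948) + (-31*33 + 1)) + 2263)/(42304 + d) = (((16741 - 13948) + (-31*33 + 1)) + 2263)/(42304 + 2135) = ((2793 + (-1023 + 1)) + 2263)/44439 = ((2793 - 1022) + 2263)*(1/44439) = (1771 + 2263)*(1/44439) = 4034*(1/44439) = 4034/44439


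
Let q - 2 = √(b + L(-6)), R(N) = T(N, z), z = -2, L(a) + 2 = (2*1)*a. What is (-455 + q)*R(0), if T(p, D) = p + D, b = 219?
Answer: 906 - 2*√205 ≈ 877.36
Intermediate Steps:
L(a) = -2 + 2*a (L(a) = -2 + (2*1)*a = -2 + 2*a)
T(p, D) = D + p
R(N) = -2 + N
q = 2 + √205 (q = 2 + √(219 + (-2 + 2*(-6))) = 2 + √(219 + (-2 - 12)) = 2 + √(219 - 14) = 2 + √205 ≈ 16.318)
(-455 + q)*R(0) = (-455 + (2 + √205))*(-2 + 0) = (-453 + √205)*(-2) = 906 - 2*√205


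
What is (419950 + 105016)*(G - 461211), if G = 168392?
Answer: -153720019154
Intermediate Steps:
(419950 + 105016)*(G - 461211) = (419950 + 105016)*(168392 - 461211) = 524966*(-292819) = -153720019154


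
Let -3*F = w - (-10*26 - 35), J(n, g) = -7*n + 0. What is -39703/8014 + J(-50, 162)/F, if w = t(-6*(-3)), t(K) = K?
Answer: -20841739/2508382 ≈ -8.3088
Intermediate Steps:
w = 18 (w = -6*(-3) = 18)
J(n, g) = -7*n
F = -313/3 (F = -(18 - (-10*26 - 35))/3 = -(18 - (-260 - 35))/3 = -(18 - 1*(-295))/3 = -(18 + 295)/3 = -⅓*313 = -313/3 ≈ -104.33)
-39703/8014 + J(-50, 162)/F = -39703/8014 + (-7*(-50))/(-313/3) = -39703*1/8014 + 350*(-3/313) = -39703/8014 - 1050/313 = -20841739/2508382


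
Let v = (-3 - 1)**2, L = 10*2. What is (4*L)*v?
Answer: 1280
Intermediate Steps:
L = 20
v = 16 (v = (-4)**2 = 16)
(4*L)*v = (4*20)*16 = 80*16 = 1280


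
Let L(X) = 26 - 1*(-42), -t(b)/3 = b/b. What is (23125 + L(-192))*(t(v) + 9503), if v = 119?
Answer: 220333500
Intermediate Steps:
t(b) = -3 (t(b) = -3*b/b = -3*1 = -3)
L(X) = 68 (L(X) = 26 + 42 = 68)
(23125 + L(-192))*(t(v) + 9503) = (23125 + 68)*(-3 + 9503) = 23193*9500 = 220333500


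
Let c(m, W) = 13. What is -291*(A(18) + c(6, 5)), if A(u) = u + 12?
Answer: -12513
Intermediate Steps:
A(u) = 12 + u
-291*(A(18) + c(6, 5)) = -291*((12 + 18) + 13) = -291*(30 + 13) = -291*43 = -12513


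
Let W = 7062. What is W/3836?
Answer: 3531/1918 ≈ 1.8410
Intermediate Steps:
W/3836 = 7062/3836 = 7062*(1/3836) = 3531/1918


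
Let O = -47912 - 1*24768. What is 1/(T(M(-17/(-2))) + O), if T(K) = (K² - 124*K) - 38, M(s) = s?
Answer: -4/294799 ≈ -1.3569e-5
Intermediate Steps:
T(K) = -38 + K² - 124*K
O = -72680 (O = -47912 - 24768 = -72680)
1/(T(M(-17/(-2))) + O) = 1/((-38 + (-17/(-2))² - (-2108)/(-2)) - 72680) = 1/((-38 + (-17*(-½))² - (-2108)*(-1)/2) - 72680) = 1/((-38 + (17/2)² - 124*17/2) - 72680) = 1/((-38 + 289/4 - 1054) - 72680) = 1/(-4079/4 - 72680) = 1/(-294799/4) = -4/294799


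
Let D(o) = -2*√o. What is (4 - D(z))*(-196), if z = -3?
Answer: -784 - 392*I*√3 ≈ -784.0 - 678.96*I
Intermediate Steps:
(4 - D(z))*(-196) = (4 - (-2)*√(-3))*(-196) = (4 - (-2)*I*√3)*(-196) = (4 + 2*I*√3)*(-196) = -784 - 392*I*√3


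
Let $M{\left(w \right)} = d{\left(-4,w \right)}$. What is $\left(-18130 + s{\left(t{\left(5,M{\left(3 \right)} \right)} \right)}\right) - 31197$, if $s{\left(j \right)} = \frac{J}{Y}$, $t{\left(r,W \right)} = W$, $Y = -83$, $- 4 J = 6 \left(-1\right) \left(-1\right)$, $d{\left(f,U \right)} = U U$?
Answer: $- \frac{8188279}{166} \approx -49327.0$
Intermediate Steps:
$d{\left(f,U \right)} = U^{2}$
$M{\left(w \right)} = w^{2}$
$J = - \frac{3}{2}$ ($J = - \frac{6 \left(-1\right) \left(-1\right)}{4} = - \frac{\left(-6\right) \left(-1\right)}{4} = \left(- \frac{1}{4}\right) 6 = - \frac{3}{2} \approx -1.5$)
$s{\left(j \right)} = \frac{3}{166}$ ($s{\left(j \right)} = - \frac{3}{2 \left(-83\right)} = \left(- \frac{3}{2}\right) \left(- \frac{1}{83}\right) = \frac{3}{166}$)
$\left(-18130 + s{\left(t{\left(5,M{\left(3 \right)} \right)} \right)}\right) - 31197 = \left(-18130 + \frac{3}{166}\right) - 31197 = - \frac{3009577}{166} - 31197 = - \frac{8188279}{166}$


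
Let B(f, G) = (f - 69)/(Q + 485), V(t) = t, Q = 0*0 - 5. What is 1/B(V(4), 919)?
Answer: -96/13 ≈ -7.3846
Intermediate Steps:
Q = -5 (Q = 0 - 5 = -5)
B(f, G) = -23/160 + f/480 (B(f, G) = (f - 69)/(-5 + 485) = (-69 + f)/480 = (-69 + f)*(1/480) = -23/160 + f/480)
1/B(V(4), 919) = 1/(-23/160 + (1/480)*4) = 1/(-23/160 + 1/120) = 1/(-13/96) = -96/13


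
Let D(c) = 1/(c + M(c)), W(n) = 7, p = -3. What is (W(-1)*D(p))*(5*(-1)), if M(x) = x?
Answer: 35/6 ≈ 5.8333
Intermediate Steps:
D(c) = 1/(2*c) (D(c) = 1/(c + c) = 1/(2*c))
(W(-1)*D(p))*(5*(-1)) = (7*((½)/(-3)))*(5*(-1)) = (7*((½)*(-⅓)))*(-5) = (7*(-⅙))*(-5) = -7/6*(-5) = 35/6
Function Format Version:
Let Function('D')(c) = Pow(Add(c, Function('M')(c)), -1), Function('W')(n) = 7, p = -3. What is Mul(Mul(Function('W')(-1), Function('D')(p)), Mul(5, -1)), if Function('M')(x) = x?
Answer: Rational(35, 6) ≈ 5.8333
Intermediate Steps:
Function('D')(c) = Mul(Rational(1, 2), Pow(c, -1)) (Function('D')(c) = Pow(Add(c, c), -1) = Pow(Mul(2, c), -1) = Mul(Rational(1, 2), Pow(c, -1)))
Mul(Mul(Function('W')(-1), Function('D')(p)), Mul(5, -1)) = Mul(Mul(7, Mul(Rational(1, 2), Pow(-3, -1))), Mul(5, -1)) = Mul(Mul(7, Mul(Rational(1, 2), Rational(-1, 3))), -5) = Mul(Mul(7, Rational(-1, 6)), -5) = Mul(Rational(-7, 6), -5) = Rational(35, 6)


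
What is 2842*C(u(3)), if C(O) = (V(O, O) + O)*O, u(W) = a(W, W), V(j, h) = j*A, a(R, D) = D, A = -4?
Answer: -76734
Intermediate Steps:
V(j, h) = -4*j (V(j, h) = j*(-4) = -4*j)
u(W) = W
C(O) = -3*O**2 (C(O) = (-4*O + O)*O = (-3*O)*O = -3*O**2)
2842*C(u(3)) = 2842*(-3*3**2) = 2842*(-3*9) = 2842*(-27) = -76734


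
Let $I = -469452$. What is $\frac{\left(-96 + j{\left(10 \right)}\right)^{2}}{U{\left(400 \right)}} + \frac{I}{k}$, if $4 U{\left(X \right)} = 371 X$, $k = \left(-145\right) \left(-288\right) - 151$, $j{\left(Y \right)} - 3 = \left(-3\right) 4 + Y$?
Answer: $- \frac{681645919}{61747756} \approx -11.039$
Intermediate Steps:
$j{\left(Y \right)} = -9 + Y$ ($j{\left(Y \right)} = 3 + \left(\left(-3\right) 4 + Y\right) = 3 + \left(-12 + Y\right) = -9 + Y$)
$k = 41609$ ($k = 41760 - 151 = 41609$)
$U{\left(X \right)} = \frac{371 X}{4}$
$\frac{\left(-96 + j{\left(10 \right)}\right)^{2}}{U{\left(400 \right)}} + \frac{I}{k} = \frac{\left(-96 + \left(-9 + 10\right)\right)^{2}}{\frac{371}{4} \cdot 400} - \frac{469452}{41609} = \frac{\left(-96 + 1\right)^{2}}{37100} - \frac{469452}{41609} = \left(-95\right)^{2} \cdot \frac{1}{37100} - \frac{469452}{41609} = 9025 \cdot \frac{1}{37100} - \frac{469452}{41609} = \frac{361}{1484} - \frac{469452}{41609} = - \frac{681645919}{61747756}$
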